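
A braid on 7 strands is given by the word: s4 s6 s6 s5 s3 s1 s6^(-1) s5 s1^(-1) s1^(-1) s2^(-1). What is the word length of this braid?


The word length counts the number of generators (including inverses).
Listing each generator: s4, s6, s6, s5, s3, s1, s6^(-1), s5, s1^(-1), s1^(-1), s2^(-1)
There are 11 generators in this braid word.

11


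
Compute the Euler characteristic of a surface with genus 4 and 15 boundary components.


chi = 2 - 2g - b
= 2 - 2*4 - 15
= 2 - 8 - 15 = -21

-21


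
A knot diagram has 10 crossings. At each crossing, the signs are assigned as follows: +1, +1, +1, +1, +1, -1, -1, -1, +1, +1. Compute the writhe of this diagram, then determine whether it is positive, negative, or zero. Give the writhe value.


Step 1: Count positive crossings (+1).
Positive crossings: 7
Step 2: Count negative crossings (-1).
Negative crossings: 3
Step 3: Writhe = (positive) - (negative)
w = 7 - 3 = 4
Step 4: |w| = 4, and w is positive

4


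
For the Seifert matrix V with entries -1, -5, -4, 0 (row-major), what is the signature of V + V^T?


Step 1: V + V^T = [[-2, -9], [-9, 0]]
Step 2: trace = -2, det = -81
Step 3: Discriminant = (-2)^2 - 4*(-81) = 328
Step 4: Eigenvalues: 8.05539, -10.0554
Step 5: Signature = (# positive eigenvalues) - (# negative eigenvalues) = 0

0


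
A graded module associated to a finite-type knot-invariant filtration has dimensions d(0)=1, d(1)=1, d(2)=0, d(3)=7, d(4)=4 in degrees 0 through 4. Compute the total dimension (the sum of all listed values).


Total dimension = d(0) + d(1) + ... + d(4)
= 1 + 1 + 0 + 7 + 4
= 13

13


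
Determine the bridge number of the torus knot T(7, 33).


The bridge number of T(p,q) is min(p,q).
min(7, 33) = 7

7


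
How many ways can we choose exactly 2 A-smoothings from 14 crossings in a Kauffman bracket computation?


We choose which 2 of 14 crossings get A-smoothings.
C(14, 2) = 14! / (2! * 12!)
= 91

91


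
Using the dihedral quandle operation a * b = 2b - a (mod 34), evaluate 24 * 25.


24 * 25 = 2*25 - 24 mod 34
= 50 - 24 mod 34
= 26 mod 34 = 26

26


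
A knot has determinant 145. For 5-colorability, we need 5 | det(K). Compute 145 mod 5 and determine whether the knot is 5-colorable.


Step 1: A knot is p-colorable if and only if p divides its determinant.
Step 2: Compute 145 mod 5.
145 = 29 * 5 + 0
Step 3: 145 mod 5 = 0
Step 4: The knot is 5-colorable: yes

0


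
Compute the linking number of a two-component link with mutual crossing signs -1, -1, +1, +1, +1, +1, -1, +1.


Step 1: Count positive crossings: 5
Step 2: Count negative crossings: 3
Step 3: Sum of signs = 5 - 3 = 2
Step 4: Linking number = sum/2 = 2/2 = 1

1


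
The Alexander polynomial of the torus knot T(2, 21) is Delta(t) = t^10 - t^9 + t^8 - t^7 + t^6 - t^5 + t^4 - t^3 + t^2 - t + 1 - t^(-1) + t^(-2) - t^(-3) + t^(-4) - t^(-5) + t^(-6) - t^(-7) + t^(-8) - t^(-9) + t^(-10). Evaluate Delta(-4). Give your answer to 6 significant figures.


Substituting t = -4 into Delta(t) = t^10 - t^9 + t^8 - t^7 + t^6 - t^5 + t^4 - t^3 + t^2 - t + 1 - t^(-1) + t^(-2) - t^(-3) + t^(-4) - t^(-5) + t^(-6) - t^(-7) + t^(-8) - t^(-9) + t^(-10):
Term values: (1048576) + (262144) + (65536) + (16384) + (4096) + (1024) + (256) + (64) + (16) + (4) + (1) + (0.25) + (0.0625) + (0.015625) + (0.00390625) + (0.000976562) + (0.000244141) + (6.10352e-05) + (1.52588e-05) + (3.8147e-06) + (9.53674e-07)
Sum = 1398101.333
Rounded to 6 significant figures: 1.3981e+06

1.3981e+06


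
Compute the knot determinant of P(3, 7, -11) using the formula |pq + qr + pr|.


Step 1: Compute pq + qr + pr.
pq = 3*7 = 21
qr = 7*(-11) = -77
pr = 3*(-11) = -33
pq + qr + pr = 21 + (-77) + (-33) = -89
Step 2: Take absolute value.
det(P(3,7,-11)) = |-89| = 89

89


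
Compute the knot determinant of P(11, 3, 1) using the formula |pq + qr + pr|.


Step 1: Compute pq + qr + pr.
pq = 11*3 = 33
qr = 3*1 = 3
pr = 11*1 = 11
pq + qr + pr = 33 + 3 + 11 = 47
Step 2: Take absolute value.
det(P(11,3,1)) = |47| = 47

47


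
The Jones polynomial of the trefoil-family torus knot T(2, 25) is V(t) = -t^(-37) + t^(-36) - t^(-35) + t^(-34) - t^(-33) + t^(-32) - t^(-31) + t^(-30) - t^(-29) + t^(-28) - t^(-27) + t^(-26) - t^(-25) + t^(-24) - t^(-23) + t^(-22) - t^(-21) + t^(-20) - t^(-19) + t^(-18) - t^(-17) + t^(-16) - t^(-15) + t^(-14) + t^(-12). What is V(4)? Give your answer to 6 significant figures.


Substituting t = 4 into V(t) = -t^(-37) + t^(-36) - t^(-35) + t^(-34) - t^(-33) + t^(-32) - t^(-31) + t^(-30) - t^(-29) + t^(-28) - t^(-27) + t^(-26) - t^(-25) + t^(-24) - t^(-23) + t^(-22) - t^(-21) + t^(-20) - t^(-19) + t^(-18) - t^(-17) + t^(-16) - t^(-15) + t^(-14) + t^(-12):
  (-)t^(-37) = -5.29396e-23
  (+)t^(-36) = 2.11758e-22
  (-)t^(-35) = -8.47033e-22
  (+)t^(-34) = 3.38813e-21
  (-)t^(-33) = -1.35525e-20
  (+)t^(-32) = 5.42101e-20
  (-)t^(-31) = -2.1684e-19
  (+)t^(-30) = 8.67362e-19
  (-)t^(-29) = -3.46945e-18
  (+)t^(-28) = 1.38778e-17
  (-)t^(-27) = -5.55112e-17
  (+)t^(-26) = 2.22045e-16
  (-)t^(-25) = -8.88178e-16
  (+)t^(-24) = 3.55271e-15
  (-)t^(-23) = -1.42109e-14
  (+)t^(-22) = 5.68434e-14
  (-)t^(-21) = -2.27374e-13
  (+)t^(-20) = 9.09495e-13
  (-)t^(-19) = -3.63798e-12
  (+)t^(-18) = 1.45519e-11
  (-)t^(-17) = -5.82077e-11
  (+)t^(-16) = 2.32831e-10
  (-)t^(-15) = -9.31323e-10
  (+)t^(-14) = 3.72529e-09
  (+)t^(-12) = 5.96046e-08
Sum = (-5.29396e-23) + (2.11758e-22) + (-8.47033e-22) + (3.38813e-21) + (-1.35525e-20) + (5.42101e-20) + (-2.1684e-19) + (8.67362e-19) + (-3.46945e-18) + (1.38778e-17) + (-5.55112e-17) + (2.22045e-16) + (-8.88178e-16) + (3.55271e-15) + (-1.42109e-14) + (5.68434e-14) + (-2.27374e-13) + (9.09495e-13) + (-3.63798e-12) + (1.45519e-11) + (-5.82077e-11) + (2.32831e-10) + (-9.31323e-10) + (3.72529e-09) + (5.96046e-08)
= 6.258487701e-08
Rounded to 6 significant figures: 6.25849e-08

6.25849e-08


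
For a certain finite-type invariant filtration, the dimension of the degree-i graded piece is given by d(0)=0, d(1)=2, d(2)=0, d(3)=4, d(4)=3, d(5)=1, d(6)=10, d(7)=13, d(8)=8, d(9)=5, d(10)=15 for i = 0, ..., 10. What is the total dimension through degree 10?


Total dimension = d(0) + d(1) + ... + d(10)
= 0 + 2 + 0 + 4 + 3 + 1 + 10 + 13 + 8 + 5 + 15
= 61

61


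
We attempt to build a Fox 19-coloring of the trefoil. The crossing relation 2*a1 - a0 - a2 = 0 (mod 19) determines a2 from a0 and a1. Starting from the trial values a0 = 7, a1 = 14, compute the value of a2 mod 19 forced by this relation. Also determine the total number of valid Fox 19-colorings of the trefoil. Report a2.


Step 1: Apply the given crossing relation 2*a1 - a0 - a2 = 0 (mod 19).
  a2 = 2*a1 - a0 mod 19
  a2 = 2*14 - 7 mod 19
  a2 = 28 - 7 mod 19
  a2 = 21 mod 19 = 2
Step 2: The trefoil has determinant 3.
  Number of Fox p-colorings (p prime) is p^2 if p = 3, else p.
  Since 19 does not divide 3, only trivial (constant) colorings exist.
  (So the trial a0 = 7, a1 = 14 with a0 != a1 does NOT extend to a valid coloring of the whole trefoil: the other two crossing relations require 3*(a1 - a0) = 0 (mod 19), which fails.)
  Total colorings = 19
Step 3: a2 = 2, total Fox 19-colorings = 19

2


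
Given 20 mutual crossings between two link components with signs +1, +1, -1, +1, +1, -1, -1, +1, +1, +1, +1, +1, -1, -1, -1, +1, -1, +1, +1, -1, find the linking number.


Step 1: Count positive crossings: 12
Step 2: Count negative crossings: 8
Step 3: Sum of signs = 12 - 8 = 4
Step 4: Linking number = sum/2 = 4/2 = 2

2


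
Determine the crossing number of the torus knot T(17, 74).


For a torus knot T(p, q) with gcd(p,q)=1,
the crossing number is min(p*(q-1), q*(p-1)).
p*(q-1) = 17*73 = 1241
q*(p-1) = 74*16 = 1184
min(1241, 1184) = 1184

1184


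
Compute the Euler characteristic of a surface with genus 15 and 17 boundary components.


chi = 2 - 2g - b
= 2 - 2*15 - 17
= 2 - 30 - 17 = -45

-45


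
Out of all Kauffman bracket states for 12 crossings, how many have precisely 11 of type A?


We choose which 11 of 12 crossings get A-smoothings.
C(12, 11) = 12! / (11! * 1!)
= 12

12


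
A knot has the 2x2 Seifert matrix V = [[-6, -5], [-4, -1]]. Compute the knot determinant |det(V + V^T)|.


Step 1: Form V + V^T where V = [[-6, -5], [-4, -1]]
  V^T = [[-6, -4], [-5, -1]]
  V + V^T = [[-12, -9], [-9, -2]]
Step 2: det(V + V^T) = (-12)*(-2) - (-9)*(-9)
  = 24 - 81 = -57
Step 3: Knot determinant = |det(V + V^T)| = |-57| = 57

57


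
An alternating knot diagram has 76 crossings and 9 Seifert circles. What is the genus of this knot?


For alternating knots, g = (c - s + 1)/2.
= (76 - 9 + 1)/2
= 68/2 = 34

34


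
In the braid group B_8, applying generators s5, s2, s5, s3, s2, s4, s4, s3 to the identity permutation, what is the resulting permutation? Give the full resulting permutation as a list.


Starting with identity [1, 2, 3, 4, 5, 6, 7, 8].
Apply generators in sequence:
  After s5: [1, 2, 3, 4, 6, 5, 7, 8]
  After s2: [1, 3, 2, 4, 6, 5, 7, 8]
  After s5: [1, 3, 2, 4, 5, 6, 7, 8]
  After s3: [1, 3, 4, 2, 5, 6, 7, 8]
  After s2: [1, 4, 3, 2, 5, 6, 7, 8]
  After s4: [1, 4, 3, 5, 2, 6, 7, 8]
  After s4: [1, 4, 3, 2, 5, 6, 7, 8]
  After s3: [1, 4, 2, 3, 5, 6, 7, 8]
Final permutation: [1, 4, 2, 3, 5, 6, 7, 8]

[1, 4, 2, 3, 5, 6, 7, 8]


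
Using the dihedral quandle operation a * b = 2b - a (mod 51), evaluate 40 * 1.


40 * 1 = 2*1 - 40 mod 51
= 2 - 40 mod 51
= -38 mod 51 = 13

13


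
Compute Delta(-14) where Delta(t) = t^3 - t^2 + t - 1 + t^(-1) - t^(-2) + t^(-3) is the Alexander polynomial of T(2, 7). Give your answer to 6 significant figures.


Substituting t = -14 into Delta(t) = t^3 - t^2 + t - 1 + t^(-1) - t^(-2) + t^(-3):
Term values: (-2744) + (-196) + (-14) + (-1) + (-0.0714286) + (-0.00510204) + (-0.000364431)
Sum = -2955.076895
Rounded to 6 significant figures: -2955.08

-2955.08


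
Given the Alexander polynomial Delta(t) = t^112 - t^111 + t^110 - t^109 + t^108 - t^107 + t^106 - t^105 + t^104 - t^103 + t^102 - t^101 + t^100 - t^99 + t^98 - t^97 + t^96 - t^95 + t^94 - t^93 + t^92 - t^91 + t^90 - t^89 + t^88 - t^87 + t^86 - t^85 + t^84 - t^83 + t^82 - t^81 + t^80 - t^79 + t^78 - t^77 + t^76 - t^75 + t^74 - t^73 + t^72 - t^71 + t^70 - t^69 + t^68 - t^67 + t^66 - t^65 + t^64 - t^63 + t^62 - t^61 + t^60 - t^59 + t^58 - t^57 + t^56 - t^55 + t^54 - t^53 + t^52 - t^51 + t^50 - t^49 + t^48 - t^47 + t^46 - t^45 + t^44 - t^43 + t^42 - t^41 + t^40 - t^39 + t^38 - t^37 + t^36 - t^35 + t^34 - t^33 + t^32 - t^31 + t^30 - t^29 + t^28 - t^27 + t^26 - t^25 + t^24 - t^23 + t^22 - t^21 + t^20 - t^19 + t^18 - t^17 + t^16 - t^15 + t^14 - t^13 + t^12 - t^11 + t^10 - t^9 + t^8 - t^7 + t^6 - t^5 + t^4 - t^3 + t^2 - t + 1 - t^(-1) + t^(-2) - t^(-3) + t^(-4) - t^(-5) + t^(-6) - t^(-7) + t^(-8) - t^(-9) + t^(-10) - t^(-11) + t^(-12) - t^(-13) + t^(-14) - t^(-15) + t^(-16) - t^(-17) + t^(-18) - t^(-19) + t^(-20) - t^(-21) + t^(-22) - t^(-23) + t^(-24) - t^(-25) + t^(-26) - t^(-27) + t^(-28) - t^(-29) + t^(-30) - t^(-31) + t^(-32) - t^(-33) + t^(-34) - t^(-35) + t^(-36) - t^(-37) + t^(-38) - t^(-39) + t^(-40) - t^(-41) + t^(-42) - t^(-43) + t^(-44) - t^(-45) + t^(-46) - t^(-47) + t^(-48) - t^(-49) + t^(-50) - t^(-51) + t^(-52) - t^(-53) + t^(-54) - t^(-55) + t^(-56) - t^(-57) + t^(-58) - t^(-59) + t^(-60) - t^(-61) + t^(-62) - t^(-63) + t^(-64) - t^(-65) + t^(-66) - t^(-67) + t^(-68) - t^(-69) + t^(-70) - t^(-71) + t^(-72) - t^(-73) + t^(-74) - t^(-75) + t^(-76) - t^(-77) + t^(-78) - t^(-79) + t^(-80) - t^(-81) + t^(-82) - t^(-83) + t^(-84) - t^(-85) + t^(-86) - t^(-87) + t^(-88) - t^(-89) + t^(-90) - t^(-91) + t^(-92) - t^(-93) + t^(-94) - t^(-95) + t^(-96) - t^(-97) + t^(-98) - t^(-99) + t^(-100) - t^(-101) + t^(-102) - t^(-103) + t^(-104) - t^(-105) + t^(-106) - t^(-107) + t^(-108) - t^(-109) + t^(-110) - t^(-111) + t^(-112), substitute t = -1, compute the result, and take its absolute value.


Step 1: The polynomial has 225 terms with alternating signs, exponents from 112 down to -112.
Step 2: Substitute t = -1. The i-th term has coefficient (-1)^i and exponent (m-i),
  so its value is (-1)^i * (-1)^(m-i) = (-1)^m = 1 for every i.
Step 3: All 225 terms equal 1, so Delta(-1) = 225 * (1) = 225
Step 4: |Delta(-1)| = 225

225


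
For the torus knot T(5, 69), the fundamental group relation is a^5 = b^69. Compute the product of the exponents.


The relation is a^5 = b^69.
Product of exponents = 5 * 69
= 345

345


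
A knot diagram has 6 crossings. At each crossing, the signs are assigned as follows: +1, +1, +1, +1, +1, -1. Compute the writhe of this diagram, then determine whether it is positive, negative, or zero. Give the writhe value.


Step 1: Count positive crossings (+1).
Positive crossings: 5
Step 2: Count negative crossings (-1).
Negative crossings: 1
Step 3: Writhe = (positive) - (negative)
w = 5 - 1 = 4
Step 4: |w| = 4, and w is positive

4


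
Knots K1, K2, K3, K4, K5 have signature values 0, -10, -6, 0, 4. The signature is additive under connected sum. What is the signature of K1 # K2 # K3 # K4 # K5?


The signature is additive under connected sum.
signature(K1 # K2 # K3 # K4 # K5) = (0) + (-10) + (-6) + (0) + (4)
= -12

-12


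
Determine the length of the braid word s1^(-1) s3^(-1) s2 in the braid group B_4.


The word length counts the number of generators (including inverses).
Listing each generator: s1^(-1), s3^(-1), s2
There are 3 generators in this braid word.

3


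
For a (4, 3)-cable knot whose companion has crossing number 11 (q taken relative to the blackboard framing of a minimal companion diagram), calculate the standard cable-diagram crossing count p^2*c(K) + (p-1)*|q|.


Step 1: Each of the c(K) crossings of the companion diagram becomes p*p = p^2 crossings among the p parallel strands, and each of the |q| twists s_1 s_2 ... s_(p-1) adds (p-1) crossings.
  Crossings = p^2 * c(K) + (p-1)*|q|
Step 2: = 4^2 * 11 + (4-1)*3
Step 3: = 16*11 + 3*3
Step 4: = 176 + 9 = 185

185


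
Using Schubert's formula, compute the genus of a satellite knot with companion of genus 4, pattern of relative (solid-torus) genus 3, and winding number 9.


Schubert: g(satellite) = g_rel(pattern) + |winding| * g(companion),
where g_rel(pattern) is the genus of the pattern relative to the solid torus.
= 3 + 9 * 4
= 3 + 36 = 39

39


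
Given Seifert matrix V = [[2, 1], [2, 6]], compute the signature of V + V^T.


Step 1: V + V^T = [[4, 3], [3, 12]]
Step 2: trace = 16, det = 39
Step 3: Discriminant = 16^2 - 4*39 = 100
Step 4: Eigenvalues: 13, 3
Step 5: Signature = (# positive eigenvalues) - (# negative eigenvalues) = 2

2


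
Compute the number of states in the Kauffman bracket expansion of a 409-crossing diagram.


Each crossing contributes 2 choices (A-smoothing or B-smoothing).
Total states = 2^409 = 1322111937580497197903830616065542079656809365928562438569297590548811582472622691650378420879430569695182424050046716608512

1322111937580497197903830616065542079656809365928562438569297590548811582472622691650378420879430569695182424050046716608512


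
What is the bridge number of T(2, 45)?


The bridge number of T(p,q) is min(p,q).
min(2, 45) = 2

2


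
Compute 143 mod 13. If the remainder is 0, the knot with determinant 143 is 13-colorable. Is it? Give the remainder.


Step 1: A knot is p-colorable if and only if p divides its determinant.
Step 2: Compute 143 mod 13.
143 = 11 * 13 + 0
Step 3: 143 mod 13 = 0
Step 4: The knot is 13-colorable: yes

0


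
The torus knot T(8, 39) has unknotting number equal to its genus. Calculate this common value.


For a torus knot T(p,q), both the unknotting number and genus equal (p-1)(q-1)/2.
= (8-1)(39-1)/2
= 7*38/2
= 266/2 = 133

133


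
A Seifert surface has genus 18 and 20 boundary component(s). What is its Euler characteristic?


chi = 2 - 2g - b
= 2 - 2*18 - 20
= 2 - 36 - 20 = -54

-54


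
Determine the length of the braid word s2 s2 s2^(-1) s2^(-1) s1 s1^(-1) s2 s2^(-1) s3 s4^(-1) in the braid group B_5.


The word length counts the number of generators (including inverses).
Listing each generator: s2, s2, s2^(-1), s2^(-1), s1, s1^(-1), s2, s2^(-1), s3, s4^(-1)
There are 10 generators in this braid word.

10


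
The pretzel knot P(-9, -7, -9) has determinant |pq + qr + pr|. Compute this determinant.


Step 1: Compute pq + qr + pr.
pq = (-9)*(-7) = 63
qr = (-7)*(-9) = 63
pr = (-9)*(-9) = 81
pq + qr + pr = 63 + 63 + 81 = 207
Step 2: Take absolute value.
det(P(-9,-7,-9)) = |207| = 207

207


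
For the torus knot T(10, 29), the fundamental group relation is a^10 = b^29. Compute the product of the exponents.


The relation is a^10 = b^29.
Product of exponents = 10 * 29
= 290

290


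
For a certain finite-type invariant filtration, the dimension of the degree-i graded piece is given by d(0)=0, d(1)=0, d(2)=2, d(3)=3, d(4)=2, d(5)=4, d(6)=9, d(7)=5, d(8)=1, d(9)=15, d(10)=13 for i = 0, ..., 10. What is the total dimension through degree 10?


Total dimension = d(0) + d(1) + ... + d(10)
= 0 + 0 + 2 + 3 + 2 + 4 + 9 + 5 + 1 + 15 + 13
= 54

54


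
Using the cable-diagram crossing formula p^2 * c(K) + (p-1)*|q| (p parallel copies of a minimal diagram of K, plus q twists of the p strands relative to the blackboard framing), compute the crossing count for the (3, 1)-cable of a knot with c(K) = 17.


Step 1: Each of the c(K) crossings of the companion diagram becomes p*p = p^2 crossings among the p parallel strands, and each of the |q| twists s_1 s_2 ... s_(p-1) adds (p-1) crossings.
  Crossings = p^2 * c(K) + (p-1)*|q|
Step 2: = 3^2 * 17 + (3-1)*1
Step 3: = 9*17 + 2*1
Step 4: = 153 + 2 = 155

155


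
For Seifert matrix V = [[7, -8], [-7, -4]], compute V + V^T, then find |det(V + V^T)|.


Step 1: Form V + V^T where V = [[7, -8], [-7, -4]]
  V^T = [[7, -7], [-8, -4]]
  V + V^T = [[14, -15], [-15, -8]]
Step 2: det(V + V^T) = 14*(-8) - (-15)*(-15)
  = -112 - 225 = -337
Step 3: Knot determinant = |det(V + V^T)| = |-337| = 337

337


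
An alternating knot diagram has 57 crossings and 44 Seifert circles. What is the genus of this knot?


For alternating knots, g = (c - s + 1)/2.
= (57 - 44 + 1)/2
= 14/2 = 7

7


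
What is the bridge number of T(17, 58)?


The bridge number of T(p,q) is min(p,q).
min(17, 58) = 17

17


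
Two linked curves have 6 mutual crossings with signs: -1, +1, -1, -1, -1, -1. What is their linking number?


Step 1: Count positive crossings: 1
Step 2: Count negative crossings: 5
Step 3: Sum of signs = 1 - 5 = -4
Step 4: Linking number = sum/2 = -4/2 = -2

-2


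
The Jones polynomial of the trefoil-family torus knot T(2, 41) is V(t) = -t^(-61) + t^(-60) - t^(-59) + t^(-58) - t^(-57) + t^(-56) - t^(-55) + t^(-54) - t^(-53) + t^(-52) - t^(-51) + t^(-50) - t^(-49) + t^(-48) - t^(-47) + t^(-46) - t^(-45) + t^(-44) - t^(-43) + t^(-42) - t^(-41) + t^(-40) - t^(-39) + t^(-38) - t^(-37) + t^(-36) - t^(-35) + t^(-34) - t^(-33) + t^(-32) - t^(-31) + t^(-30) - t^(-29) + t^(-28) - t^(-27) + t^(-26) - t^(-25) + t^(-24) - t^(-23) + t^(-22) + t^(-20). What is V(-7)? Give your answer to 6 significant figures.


Substituting t = -7 into V(t) = -t^(-61) + t^(-60) - t^(-59) + t^(-58) - t^(-57) + t^(-56) - t^(-55) + t^(-54) - t^(-53) + t^(-52) - t^(-51) + t^(-50) - t^(-49) + t^(-48) - t^(-47) + t^(-46) - t^(-45) + t^(-44) - t^(-43) + t^(-42) - t^(-41) + t^(-40) - t^(-39) + t^(-38) - t^(-37) + t^(-36) - t^(-35) + t^(-34) - t^(-33) + t^(-32) - t^(-31) + t^(-30) - t^(-29) + t^(-28) - t^(-27) + t^(-26) - t^(-25) + t^(-24) - t^(-23) + t^(-22) + t^(-20):
  (-)t^(-61) = 2.81203e-52
  (+)t^(-60) = 1.96842e-51
  (-)t^(-59) = 1.37789e-50
  (+)t^(-58) = 9.64525e-50
  (-)t^(-57) = 6.75168e-49
  (+)t^(-56) = 4.72617e-48
  (-)t^(-55) = 3.30832e-47
  (+)t^(-54) = 2.31583e-46
  (-)t^(-53) = 1.62108e-45
  (+)t^(-52) = 1.13475e-44
  (-)t^(-51) = 7.94328e-44
  (+)t^(-50) = 5.5603e-43
  (-)t^(-49) = 3.89221e-42
  (+)t^(-48) = 2.72455e-41
  (-)t^(-47) = 1.90718e-40
  (+)t^(-46) = 1.33503e-39
  (-)t^(-45) = 9.34519e-39
  (+)t^(-44) = 6.54163e-38
  (-)t^(-43) = 4.57914e-37
  (+)t^(-42) = 3.2054e-36
  (-)t^(-41) = 2.24378e-35
  (+)t^(-40) = 1.57065e-34
  (-)t^(-39) = 1.09945e-33
  (+)t^(-38) = 7.69617e-33
  (-)t^(-37) = 5.38732e-32
  (+)t^(-36) = 3.77112e-31
  (-)t^(-35) = 2.63979e-30
  (+)t^(-34) = 1.84785e-29
  (-)t^(-33) = 1.29349e-28
  (+)t^(-32) = 9.05446e-28
  (-)t^(-31) = 6.33812e-27
  (+)t^(-30) = 4.43669e-26
  (-)t^(-29) = 3.10568e-25
  (+)t^(-28) = 2.17398e-24
  (-)t^(-27) = 1.52178e-23
  (+)t^(-26) = 1.06525e-22
  (-)t^(-25) = 7.45674e-22
  (+)t^(-24) = 5.21972e-21
  (-)t^(-23) = 3.6538e-20
  (+)t^(-22) = 2.55766e-19
  (+)t^(-20) = 1.25325e-17
Sum = (2.81203e-52) + (1.96842e-51) + (1.37789e-50) + (9.64525e-50) + (6.75168e-49) + (4.72617e-48) + (3.30832e-47) + (2.31583e-46) + (1.62108e-45) + (1.13475e-44) + (7.94328e-44) + (5.5603e-43) + (3.89221e-42) + (2.72455e-41) + (1.90718e-40) + (1.33503e-39) + (9.34519e-39) + (6.54163e-38) + (4.57914e-37) + (3.2054e-36) + (2.24378e-35) + (1.57065e-34) + (1.09945e-33) + (7.69617e-33) + (5.38732e-32) + (3.77112e-31) + (2.63979e-30) + (1.84785e-29) + (1.29349e-28) + (9.05446e-28) + (6.33812e-27) + (4.43669e-26) + (3.10568e-25) + (2.17398e-24) + (1.52178e-23) + (1.06525e-22) + (7.45674e-22) + (5.21972e-21) + (3.6538e-20) + (2.55766e-19) + (1.25325e-17)
= 1.283093677e-17
Rounded to 6 significant figures: 1.28309e-17

1.28309e-17


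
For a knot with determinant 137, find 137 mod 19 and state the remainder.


Step 1: A knot is p-colorable if and only if p divides its determinant.
Step 2: Compute 137 mod 19.
137 = 7 * 19 + 4
Step 3: 137 mod 19 = 4
Step 4: The knot is 19-colorable: no

4


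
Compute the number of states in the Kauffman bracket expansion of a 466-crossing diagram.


Each crossing contributes 2 choices (A-smoothing or B-smoothing).
Total states = 2^466 = 190536410541747572716161940294993060653600960856016305594430966774009505543198585212421026798308836130360530463953040948208494609331560382464

190536410541747572716161940294993060653600960856016305594430966774009505543198585212421026798308836130360530463953040948208494609331560382464


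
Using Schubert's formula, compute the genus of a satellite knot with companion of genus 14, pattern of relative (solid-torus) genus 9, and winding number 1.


Schubert: g(satellite) = g_rel(pattern) + |winding| * g(companion),
where g_rel(pattern) is the genus of the pattern relative to the solid torus.
= 9 + 1 * 14
= 9 + 14 = 23

23


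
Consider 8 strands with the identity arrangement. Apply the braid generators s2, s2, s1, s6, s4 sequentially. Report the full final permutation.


Starting with identity [1, 2, 3, 4, 5, 6, 7, 8].
Apply generators in sequence:
  After s2: [1, 3, 2, 4, 5, 6, 7, 8]
  After s2: [1, 2, 3, 4, 5, 6, 7, 8]
  After s1: [2, 1, 3, 4, 5, 6, 7, 8]
  After s6: [2, 1, 3, 4, 5, 7, 6, 8]
  After s4: [2, 1, 3, 5, 4, 7, 6, 8]
Final permutation: [2, 1, 3, 5, 4, 7, 6, 8]

[2, 1, 3, 5, 4, 7, 6, 8]


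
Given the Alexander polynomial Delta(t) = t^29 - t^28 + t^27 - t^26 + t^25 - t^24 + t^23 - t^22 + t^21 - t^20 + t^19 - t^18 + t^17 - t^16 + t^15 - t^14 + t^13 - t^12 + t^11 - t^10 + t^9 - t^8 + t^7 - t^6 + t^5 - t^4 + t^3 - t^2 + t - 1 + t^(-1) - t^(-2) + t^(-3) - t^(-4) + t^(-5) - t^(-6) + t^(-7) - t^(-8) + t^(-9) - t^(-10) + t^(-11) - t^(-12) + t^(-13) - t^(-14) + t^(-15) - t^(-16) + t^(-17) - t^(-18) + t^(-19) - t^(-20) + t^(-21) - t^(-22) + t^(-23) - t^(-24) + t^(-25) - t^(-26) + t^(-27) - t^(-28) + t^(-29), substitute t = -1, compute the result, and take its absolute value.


Step 1: The polynomial has 59 terms with alternating signs, exponents from 29 down to -29.
Step 2: Substitute t = -1. The i-th term has coefficient (-1)^i and exponent (m-i),
  so its value is (-1)^i * (-1)^(m-i) = (-1)^m = -1 for every i.
Step 3: All 59 terms equal -1, so Delta(-1) = 59 * (-1) = -59
Step 4: |Delta(-1)| = 59

59


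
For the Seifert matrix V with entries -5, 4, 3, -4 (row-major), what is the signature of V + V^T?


Step 1: V + V^T = [[-10, 7], [7, -8]]
Step 2: trace = -18, det = 31
Step 3: Discriminant = (-18)^2 - 4*31 = 200
Step 4: Eigenvalues: -1.92893, -16.0711
Step 5: Signature = (# positive eigenvalues) - (# negative eigenvalues) = -2

-2


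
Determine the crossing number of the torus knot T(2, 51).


For a torus knot T(p, q) with gcd(p,q)=1,
the crossing number is min(p*(q-1), q*(p-1)).
p*(q-1) = 2*50 = 100
q*(p-1) = 51*1 = 51
min(100, 51) = 51

51


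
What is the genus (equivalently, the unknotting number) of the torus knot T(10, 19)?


For a torus knot T(p,q), both the unknotting number and genus equal (p-1)(q-1)/2.
= (10-1)(19-1)/2
= 9*18/2
= 162/2 = 81

81


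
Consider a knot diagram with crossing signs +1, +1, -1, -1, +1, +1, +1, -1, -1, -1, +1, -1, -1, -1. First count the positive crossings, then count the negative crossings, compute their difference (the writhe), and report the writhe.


Step 1: Count positive crossings (+1).
Positive crossings: 6
Step 2: Count negative crossings (-1).
Negative crossings: 8
Step 3: Writhe = (positive) - (negative)
w = 6 - 8 = -2
Step 4: |w| = 2, and w is negative

-2


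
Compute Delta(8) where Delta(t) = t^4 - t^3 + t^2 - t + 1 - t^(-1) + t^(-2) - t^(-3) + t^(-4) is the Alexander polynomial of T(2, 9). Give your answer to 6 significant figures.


Substituting t = 8 into Delta(t) = t^4 - t^3 + t^2 - t + 1 - t^(-1) + t^(-2) - t^(-3) + t^(-4):
Term values: (4096) + (-512) + (64) + (-8) + (1) + (-0.125) + (0.015625) + (-0.00195312) + (0.000244141)
Sum = 3640.888916
Rounded to 6 significant figures: 3640.89

3640.89


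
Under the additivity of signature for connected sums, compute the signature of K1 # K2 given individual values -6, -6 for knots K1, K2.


The signature is additive under connected sum.
signature(K1 # K2) = (-6) + (-6)
= -12

-12


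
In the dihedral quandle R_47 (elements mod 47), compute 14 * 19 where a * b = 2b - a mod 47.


14 * 19 = 2*19 - 14 mod 47
= 38 - 14 mod 47
= 24 mod 47 = 24

24


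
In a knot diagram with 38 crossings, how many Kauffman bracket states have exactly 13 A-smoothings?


We choose which 13 of 38 crossings get A-smoothings.
C(38, 13) = 38! / (13! * 25!)
= 5414950296

5414950296


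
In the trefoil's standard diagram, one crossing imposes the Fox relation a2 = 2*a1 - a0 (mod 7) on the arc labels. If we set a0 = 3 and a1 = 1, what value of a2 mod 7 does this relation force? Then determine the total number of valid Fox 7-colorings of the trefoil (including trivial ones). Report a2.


Step 1: Apply the given crossing relation 2*a1 - a0 - a2 = 0 (mod 7).
  a2 = 2*a1 - a0 mod 7
  a2 = 2*1 - 3 mod 7
  a2 = 2 - 3 mod 7
  a2 = -1 mod 7 = 6
Step 2: The trefoil has determinant 3.
  Number of Fox p-colorings (p prime) is p^2 if p = 3, else p.
  Since 7 does not divide 3, only trivial (constant) colorings exist.
  (So the trial a0 = 3, a1 = 1 with a0 != a1 does NOT extend to a valid coloring of the whole trefoil: the other two crossing relations require 3*(a1 - a0) = 0 (mod 7), which fails.)
  Total colorings = 7
Step 3: a2 = 6, total Fox 7-colorings = 7

6


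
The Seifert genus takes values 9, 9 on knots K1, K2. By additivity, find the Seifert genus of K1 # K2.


The Seifert genus is additive under connected sum.
Seifert genus(K1 # K2) = (9) + (9)
= 18

18


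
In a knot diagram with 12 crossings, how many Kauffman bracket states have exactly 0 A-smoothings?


We choose which 0 of 12 crossings get A-smoothings.
C(12, 0) = 12! / (0! * 12!)
= 1

1


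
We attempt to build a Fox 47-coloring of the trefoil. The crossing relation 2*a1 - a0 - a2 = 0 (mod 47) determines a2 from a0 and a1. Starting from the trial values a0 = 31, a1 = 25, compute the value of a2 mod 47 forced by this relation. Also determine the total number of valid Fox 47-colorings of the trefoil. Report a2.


Step 1: Apply the given crossing relation 2*a1 - a0 - a2 = 0 (mod 47).
  a2 = 2*a1 - a0 mod 47
  a2 = 2*25 - 31 mod 47
  a2 = 50 - 31 mod 47
  a2 = 19 mod 47 = 19
Step 2: The trefoil has determinant 3.
  Number of Fox p-colorings (p prime) is p^2 if p = 3, else p.
  Since 47 does not divide 3, only trivial (constant) colorings exist.
  (So the trial a0 = 31, a1 = 25 with a0 != a1 does NOT extend to a valid coloring of the whole trefoil: the other two crossing relations require 3*(a1 - a0) = 0 (mod 47), which fails.)
  Total colorings = 47
Step 3: a2 = 19, total Fox 47-colorings = 47

19


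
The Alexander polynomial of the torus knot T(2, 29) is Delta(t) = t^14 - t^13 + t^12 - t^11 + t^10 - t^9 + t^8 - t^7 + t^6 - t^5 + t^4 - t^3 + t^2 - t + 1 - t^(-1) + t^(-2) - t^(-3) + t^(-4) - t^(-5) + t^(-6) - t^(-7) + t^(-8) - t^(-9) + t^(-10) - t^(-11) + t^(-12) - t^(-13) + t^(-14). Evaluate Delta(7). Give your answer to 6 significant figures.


Substituting t = 7 into Delta(t) = t^14 - t^13 + t^12 - t^11 + t^10 - t^9 + t^8 - t^7 + t^6 - t^5 + t^4 - t^3 + t^2 - t + 1 - t^(-1) + t^(-2) - t^(-3) + t^(-4) - t^(-5) + t^(-6) - t^(-7) + t^(-8) - t^(-9) + t^(-10) - t^(-11) + t^(-12) - t^(-13) + t^(-14):
Term values: (678223072849) + (-96889010407) + (13841287201) + (-1977326743) + (282475249) + (-40353607) + (5764801) + (-823543) + (117649) + (-16807) + (2401) + (-343) + (49) + (-7) + (1) + (-0.142857) + (0.0204082) + (-0.00291545) + (0.000416493) + (-5.9499e-05) + (8.49986e-06) + (-1.21427e-06) + (1.73467e-07) + (-2.47809e-08) + (3.54013e-09) + (-5.05733e-10) + (7.22476e-11) + (-1.03211e-11) + (1.47444e-12)
Sum = 5.934451887e+11
Rounded to 6 significant figures: 5.93445e+11

5.93445e+11


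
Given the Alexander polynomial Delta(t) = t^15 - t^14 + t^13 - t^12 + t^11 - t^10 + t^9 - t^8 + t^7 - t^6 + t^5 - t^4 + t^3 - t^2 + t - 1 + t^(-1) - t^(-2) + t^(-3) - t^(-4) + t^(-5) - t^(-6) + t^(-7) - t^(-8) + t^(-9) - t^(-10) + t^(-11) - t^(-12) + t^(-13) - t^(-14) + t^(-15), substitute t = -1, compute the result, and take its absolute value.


Step 1: The polynomial has 31 terms with alternating signs, exponents from 15 down to -15.
Step 2: Substitute t = -1. The i-th term has coefficient (-1)^i and exponent (m-i),
  so its value is (-1)^i * (-1)^(m-i) = (-1)^m = -1 for every i.
Step 3: All 31 terms equal -1, so Delta(-1) = 31 * (-1) = -31
Step 4: |Delta(-1)| = 31

31


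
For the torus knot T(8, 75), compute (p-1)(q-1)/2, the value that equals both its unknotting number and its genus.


For a torus knot T(p,q), both the unknotting number and genus equal (p-1)(q-1)/2.
= (8-1)(75-1)/2
= 7*74/2
= 518/2 = 259

259


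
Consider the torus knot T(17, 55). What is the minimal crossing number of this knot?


For a torus knot T(p, q) with gcd(p,q)=1,
the crossing number is min(p*(q-1), q*(p-1)).
p*(q-1) = 17*54 = 918
q*(p-1) = 55*16 = 880
min(918, 880) = 880

880


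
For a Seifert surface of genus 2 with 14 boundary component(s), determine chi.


chi = 2 - 2g - b
= 2 - 2*2 - 14
= 2 - 4 - 14 = -16

-16


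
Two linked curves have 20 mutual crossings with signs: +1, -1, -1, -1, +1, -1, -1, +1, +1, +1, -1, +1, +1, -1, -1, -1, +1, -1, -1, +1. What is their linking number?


Step 1: Count positive crossings: 9
Step 2: Count negative crossings: 11
Step 3: Sum of signs = 9 - 11 = -2
Step 4: Linking number = sum/2 = -2/2 = -1

-1


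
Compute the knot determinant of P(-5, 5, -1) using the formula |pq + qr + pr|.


Step 1: Compute pq + qr + pr.
pq = (-5)*5 = -25
qr = 5*(-1) = -5
pr = (-5)*(-1) = 5
pq + qr + pr = -25 + (-5) + 5 = -25
Step 2: Take absolute value.
det(P(-5,5,-1)) = |-25| = 25

25


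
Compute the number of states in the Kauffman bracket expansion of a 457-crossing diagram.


Each crossing contributes 2 choices (A-smoothing or B-smoothing).
Total states = 2^457 = 372141426839350727961253789638658321589064376671906846864122981980487315514059736743009817965446945567110411062408283101969716033850703872

372141426839350727961253789638658321589064376671906846864122981980487315514059736743009817965446945567110411062408283101969716033850703872


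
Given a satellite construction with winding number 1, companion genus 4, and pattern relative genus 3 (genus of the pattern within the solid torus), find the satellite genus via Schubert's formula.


Schubert: g(satellite) = g_rel(pattern) + |winding| * g(companion),
where g_rel(pattern) is the genus of the pattern relative to the solid torus.
= 3 + 1 * 4
= 3 + 4 = 7

7


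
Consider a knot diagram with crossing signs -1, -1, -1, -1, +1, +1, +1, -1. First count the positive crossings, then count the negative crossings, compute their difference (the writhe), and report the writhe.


Step 1: Count positive crossings (+1).
Positive crossings: 3
Step 2: Count negative crossings (-1).
Negative crossings: 5
Step 3: Writhe = (positive) - (negative)
w = 3 - 5 = -2
Step 4: |w| = 2, and w is negative

-2


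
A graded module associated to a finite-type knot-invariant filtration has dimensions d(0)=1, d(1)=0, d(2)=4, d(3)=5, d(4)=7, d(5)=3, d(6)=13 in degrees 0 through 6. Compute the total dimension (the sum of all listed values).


Total dimension = d(0) + d(1) + ... + d(6)
= 1 + 0 + 4 + 5 + 7 + 3 + 13
= 33

33


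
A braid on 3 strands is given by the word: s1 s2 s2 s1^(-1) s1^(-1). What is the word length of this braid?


The word length counts the number of generators (including inverses).
Listing each generator: s1, s2, s2, s1^(-1), s1^(-1)
There are 5 generators in this braid word.

5


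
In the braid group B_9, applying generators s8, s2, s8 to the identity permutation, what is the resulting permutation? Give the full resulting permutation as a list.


Starting with identity [1, 2, 3, 4, 5, 6, 7, 8, 9].
Apply generators in sequence:
  After s8: [1, 2, 3, 4, 5, 6, 7, 9, 8]
  After s2: [1, 3, 2, 4, 5, 6, 7, 9, 8]
  After s8: [1, 3, 2, 4, 5, 6, 7, 8, 9]
Final permutation: [1, 3, 2, 4, 5, 6, 7, 8, 9]

[1, 3, 2, 4, 5, 6, 7, 8, 9]


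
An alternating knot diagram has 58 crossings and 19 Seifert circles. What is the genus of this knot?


For alternating knots, g = (c - s + 1)/2.
= (58 - 19 + 1)/2
= 40/2 = 20

20


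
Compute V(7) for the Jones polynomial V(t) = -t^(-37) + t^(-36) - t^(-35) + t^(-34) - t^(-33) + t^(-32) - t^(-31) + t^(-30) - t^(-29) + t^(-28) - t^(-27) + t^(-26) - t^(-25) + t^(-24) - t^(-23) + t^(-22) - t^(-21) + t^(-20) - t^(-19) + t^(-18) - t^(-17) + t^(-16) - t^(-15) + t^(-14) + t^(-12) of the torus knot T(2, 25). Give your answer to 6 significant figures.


Substituting t = 7 into V(t) = -t^(-37) + t^(-36) - t^(-35) + t^(-34) - t^(-33) + t^(-32) - t^(-31) + t^(-30) - t^(-29) + t^(-28) - t^(-27) + t^(-26) - t^(-25) + t^(-24) - t^(-23) + t^(-22) - t^(-21) + t^(-20) - t^(-19) + t^(-18) - t^(-17) + t^(-16) - t^(-15) + t^(-14) + t^(-12):
  (-)t^(-37) = -5.38732e-32
  (+)t^(-36) = 3.77112e-31
  (-)t^(-35) = -2.63979e-30
  (+)t^(-34) = 1.84785e-29
  (-)t^(-33) = -1.29349e-28
  (+)t^(-32) = 9.05446e-28
  (-)t^(-31) = -6.33812e-27
  (+)t^(-30) = 4.43669e-26
  (-)t^(-29) = -3.10568e-25
  (+)t^(-28) = 2.17398e-24
  (-)t^(-27) = -1.52178e-23
  (+)t^(-26) = 1.06525e-22
  (-)t^(-25) = -7.45674e-22
  (+)t^(-24) = 5.21972e-21
  (-)t^(-23) = -3.6538e-20
  (+)t^(-22) = 2.55766e-19
  (-)t^(-21) = -1.79036e-18
  (+)t^(-20) = 1.25325e-17
  (-)t^(-19) = -8.77278e-17
  (+)t^(-18) = 6.14095e-16
  (-)t^(-17) = -4.29866e-15
  (+)t^(-16) = 3.00906e-14
  (-)t^(-15) = -2.10634e-13
  (+)t^(-14) = 1.47444e-12
  (+)t^(-12) = 7.22476e-11
Sum = (-5.38732e-32) + (3.77112e-31) + (-2.63979e-30) + (1.84785e-29) + (-1.29349e-28) + (9.05446e-28) + (-6.33812e-27) + (4.43669e-26) + (-3.10568e-25) + (2.17398e-24) + (-1.52178e-23) + (1.06525e-22) + (-7.45674e-22) + (5.21972e-21) + (-3.6538e-20) + (2.55766e-19) + (-1.79036e-18) + (1.25325e-17) + (-8.77278e-17) + (6.14095e-16) + (-4.29866e-15) + (3.00906e-14) + (-2.10634e-13) + (1.47444e-12) + (7.22476e-11)
= 7.353775181e-11
Rounded to 6 significant figures: 7.35378e-11

7.35378e-11


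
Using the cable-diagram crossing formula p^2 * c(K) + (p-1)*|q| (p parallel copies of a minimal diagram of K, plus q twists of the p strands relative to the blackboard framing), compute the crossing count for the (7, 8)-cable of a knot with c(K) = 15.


Step 1: Each of the c(K) crossings of the companion diagram becomes p*p = p^2 crossings among the p parallel strands, and each of the |q| twists s_1 s_2 ... s_(p-1) adds (p-1) crossings.
  Crossings = p^2 * c(K) + (p-1)*|q|
Step 2: = 7^2 * 15 + (7-1)*8
Step 3: = 49*15 + 6*8
Step 4: = 735 + 48 = 783

783


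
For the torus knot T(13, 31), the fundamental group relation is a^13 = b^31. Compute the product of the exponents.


The relation is a^13 = b^31.
Product of exponents = 13 * 31
= 403

403


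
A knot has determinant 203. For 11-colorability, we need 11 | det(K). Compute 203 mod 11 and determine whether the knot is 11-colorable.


Step 1: A knot is p-colorable if and only if p divides its determinant.
Step 2: Compute 203 mod 11.
203 = 18 * 11 + 5
Step 3: 203 mod 11 = 5
Step 4: The knot is 11-colorable: no

5


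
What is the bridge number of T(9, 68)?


The bridge number of T(p,q) is min(p,q).
min(9, 68) = 9

9


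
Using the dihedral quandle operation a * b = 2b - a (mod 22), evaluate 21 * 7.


21 * 7 = 2*7 - 21 mod 22
= 14 - 21 mod 22
= -7 mod 22 = 15

15


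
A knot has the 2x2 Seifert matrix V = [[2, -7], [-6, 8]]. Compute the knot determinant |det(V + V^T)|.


Step 1: Form V + V^T where V = [[2, -7], [-6, 8]]
  V^T = [[2, -6], [-7, 8]]
  V + V^T = [[4, -13], [-13, 16]]
Step 2: det(V + V^T) = 4*16 - (-13)*(-13)
  = 64 - 169 = -105
Step 3: Knot determinant = |det(V + V^T)| = |-105| = 105

105


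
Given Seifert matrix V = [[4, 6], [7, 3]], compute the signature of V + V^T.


Step 1: V + V^T = [[8, 13], [13, 6]]
Step 2: trace = 14, det = -121
Step 3: Discriminant = 14^2 - 4*(-121) = 680
Step 4: Eigenvalues: 20.0384, -6.0384
Step 5: Signature = (# positive eigenvalues) - (# negative eigenvalues) = 0

0


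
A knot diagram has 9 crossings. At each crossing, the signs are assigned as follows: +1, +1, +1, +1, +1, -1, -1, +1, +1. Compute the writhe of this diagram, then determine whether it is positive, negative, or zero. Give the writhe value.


Step 1: Count positive crossings (+1).
Positive crossings: 7
Step 2: Count negative crossings (-1).
Negative crossings: 2
Step 3: Writhe = (positive) - (negative)
w = 7 - 2 = 5
Step 4: |w| = 5, and w is positive

5


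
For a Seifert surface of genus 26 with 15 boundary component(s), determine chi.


chi = 2 - 2g - b
= 2 - 2*26 - 15
= 2 - 52 - 15 = -65

-65


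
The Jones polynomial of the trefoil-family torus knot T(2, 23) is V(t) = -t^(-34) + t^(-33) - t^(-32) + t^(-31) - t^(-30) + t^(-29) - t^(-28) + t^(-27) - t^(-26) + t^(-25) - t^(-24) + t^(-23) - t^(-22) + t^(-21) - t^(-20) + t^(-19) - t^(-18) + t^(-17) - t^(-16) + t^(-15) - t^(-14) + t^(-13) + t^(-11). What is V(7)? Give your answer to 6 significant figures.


Substituting t = 7 into V(t) = -t^(-34) + t^(-33) - t^(-32) + t^(-31) - t^(-30) + t^(-29) - t^(-28) + t^(-27) - t^(-26) + t^(-25) - t^(-24) + t^(-23) - t^(-22) + t^(-21) - t^(-20) + t^(-19) - t^(-18) + t^(-17) - t^(-16) + t^(-15) - t^(-14) + t^(-13) + t^(-11):
  (-)t^(-34) = -1.84785e-29
  (+)t^(-33) = 1.29349e-28
  (-)t^(-32) = -9.05446e-28
  (+)t^(-31) = 6.33812e-27
  (-)t^(-30) = -4.43669e-26
  (+)t^(-29) = 3.10568e-25
  (-)t^(-28) = -2.17398e-24
  (+)t^(-27) = 1.52178e-23
  (-)t^(-26) = -1.06525e-22
  (+)t^(-25) = 7.45674e-22
  (-)t^(-24) = -5.21972e-21
  (+)t^(-23) = 3.6538e-20
  (-)t^(-22) = -2.55766e-19
  (+)t^(-21) = 1.79036e-18
  (-)t^(-20) = -1.25325e-17
  (+)t^(-19) = 8.77278e-17
  (-)t^(-18) = -6.14095e-16
  (+)t^(-17) = 4.29866e-15
  (-)t^(-16) = -3.00906e-14
  (+)t^(-15) = 2.10634e-13
  (-)t^(-14) = -1.47444e-12
  (+)t^(-13) = 1.03211e-11
  (+)t^(-11) = 5.05733e-10
Sum = (-1.84785e-29) + (1.29349e-28) + (-9.05446e-28) + (6.33812e-27) + (-4.43669e-26) + (3.10568e-25) + (-2.17398e-24) + (1.52178e-23) + (-1.06525e-22) + (7.45674e-22) + (-5.21972e-21) + (3.6538e-20) + (-2.55766e-19) + (1.79036e-18) + (-1.25325e-17) + (8.77278e-17) + (-6.14095e-16) + (4.29866e-15) + (-3.00906e-14) + (2.10634e-13) + (-1.47444e-12) + (1.03211e-11) + (5.05733e-10)
= 5.147642626e-10
Rounded to 6 significant figures: 5.14764e-10

5.14764e-10
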